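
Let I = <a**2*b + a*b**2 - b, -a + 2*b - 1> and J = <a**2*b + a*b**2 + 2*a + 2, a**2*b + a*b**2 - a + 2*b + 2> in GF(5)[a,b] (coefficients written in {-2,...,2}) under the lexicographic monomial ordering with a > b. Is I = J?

Equality of ideals is decidable: compute both reduced Gröbner bases (unique for the ordering) and check whether they agree.
Buchberger on the first generating set:
f_1 = a**2*b + a*b**2 - b, LT = a**2*b.
f_2 = -a + 2*b - 1, LT = a.

S(f_1,f_2): lcm = a**2*b. S = -2*a*b**2 - a*b - b.
  reduce S modulo (f_1, f_2):
  remainder b**3 ≠ 0; add g_3 = b**3 to the basis.

The other S-polynomials (S(f_1,g_3), S(f_2,g_3)) all reduce to 0 modulo the current basis, so we have a Gröbner basis.
Inter-reduce: drop elements whose leading term is divisible by another's, tail-reduce, and make monic.
Reduced Gröbner basis: {a - 2*b + 1, b**3}.

Buchberger on the second generating set:
h_1 = a**2*b + a*b**2 + 2*a + 2, LT = a**2*b.
h_2 = a**2*b + a*b**2 - a + 2*b + 2, LT = a**2*b.

S(h_1,h_2): lcm = a**2*b. S = -2*a - 2*b.
  reduce S modulo (h_1, h_2):
  remainder -2*a - 2*b ≠ 0; add k_3 = -2*a - 2*b to the basis.

S(h_1,k_3): lcm = a**2*b. S = 2*a + 2.
  reduce S modulo (h_1, h_2, k_3):
  remainder -2*b + 2 ≠ 0; add k_4 = -2*b + 2 to the basis.

The other S-polynomials (S(h_2,k_3), S(h_1,k_4), S(h_2,k_4), S(k_3,k_4)) all reduce to 0 modulo the current basis, so we have a Gröbner basis.
Inter-reduce: drop elements whose leading term is divisible by another's, tail-reduce, and make monic.
Reduced Gröbner basis: {a + 1, b - 1}.

These differ, so the ideals are not equal.

No, the ideals differ.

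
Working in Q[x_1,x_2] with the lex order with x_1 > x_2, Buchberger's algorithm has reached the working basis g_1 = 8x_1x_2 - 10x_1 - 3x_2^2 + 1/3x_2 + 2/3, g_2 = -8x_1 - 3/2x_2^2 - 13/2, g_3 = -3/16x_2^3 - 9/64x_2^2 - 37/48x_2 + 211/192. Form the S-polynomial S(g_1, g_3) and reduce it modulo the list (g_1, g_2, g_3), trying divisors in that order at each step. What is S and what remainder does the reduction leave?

lcm(LM(g_1), LM(g_3)) = x_1x_2^3.
S = (lcm/LT(g_1))·g_1 − (lcm/LT(g_3))·g_3 = -2x_1x_2^2 - 37/9x_1x_2 + 211/36x_1 - 3/8x_2^4 + 1/24x_2^3 + 1/12x_2^2.
Reduce S modulo (g_1, g_2, g_3) in that order:
  leading term x_1x_2^2: subtract (-1/4x_2)·g_1 from -2x_1x_2^2 - 37/9x_1x_2 + 211/36x_1 - 3/8x_2^4 + 1/24x_2^3 + 1/12x_2^2 → -119/18x_1x_2 + 211/36x_1 - 3/8x_2^4 - 17/24x_2^3 + 1/6x_2^2 + 1/6x_2
  leading term x_1x_2: subtract (-119/144)·g_1 from -119/18x_1x_2 + 211/36x_1 - 3/8x_2^4 - 17/24x_2^3 + 1/6x_2^2 + 1/6x_2 → -173/72x_1 - 3/8x_2^4 - 17/24x_2^3 - 37/16x_2^2 + 191/432x_2 + 119/216
  leading term x_1: subtract (173/576)·g_2 from -173/72x_1 - 3/8x_2^4 - 17/24x_2^3 - 37/16x_2^2 + 191/432x_2 + 119/216 → -3/8x_2^4 - 17/24x_2^3 - 715/384x_2^2 + 191/432x_2 + 8651/3456
  leading term x_2^4: subtract (2x_2)·g_3 from -3/8x_2^4 - 17/24x_2^3 - 715/384x_2^2 + 191/432x_2 + 8651/3456 → -41/96x_2^3 - 41/128x_2^2 - 1517/864x_2 + 8651/3456
  leading term x_2^3: subtract (41/18)·g_3 from -41/96x_2^3 - 41/128x_2^2 - 1517/864x_2 + 8651/3456 → 0
The remainder is 0, so this S-polynomial contributes no new basis element.

S(g_1, g_3) = -2x_1x_2^2 - 37/9x_1x_2 + 211/36x_1 - 3/8x_2^4 + 1/24x_2^3 + 1/12x_2^2; remainder on division = 0.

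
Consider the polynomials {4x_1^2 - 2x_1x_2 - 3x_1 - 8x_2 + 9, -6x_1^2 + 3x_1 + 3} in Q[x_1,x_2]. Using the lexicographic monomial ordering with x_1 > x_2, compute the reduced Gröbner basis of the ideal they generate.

G = {x_1 + 7/3x_2 - 10/3, x_2^2 - 37/14x_2 + 23/14}

f_1 = 4x_1^2 - 2x_1x_2 - 3x_1 - 8x_2 + 9, LT = x_1^2.
f_2 = -6x_1^2 + 3x_1 + 3, LT = x_1^2.

S(f_1,f_2): lcm = x_1^2. S = -1/2x_1x_2 - 1/4x_1 - 2x_2 + 11/4.
  leading term x_1x_2: no divisor's leading term divides it; move -1/2x_1x_2 to the remainder.
  leading term x_1: no divisor's leading term divides it; move -1/4x_1 to the remainder.
  leading term x_2: no divisor's leading term divides it; move -2x_2 to the remainder.
  leading term 1: no divisor's leading term divides it; move 11/4 to the remainder.
  remainder -1/2x_1x_2 - 1/4x_1 - 2x_2 + 11/4 ≠ 0; add g_3 = -1/2x_1x_2 - 1/4x_1 - 2x_2 + 11/4 to the basis.

S(f_1,g_3): lcm = x_1^2x_2. S = -1/2x_1^2 - 1/2x_1x_2^2 - 19/4x_1x_2 + 11/2x_1 - 2x_2^2 + 9/4x_2.
  leading term x_1^2: subtract (-1/8)·f_1 from -1/2x_1^2 - 1/2x_1x_2^2 - 19/4x_1x_2 + 11/2x_1 - 2x_2^2 + 9/4x_2 → -1/2x_1x_2^2 - 5x_1x_2 + 41/8x_1 - 2x_2^2 + 5/4x_2 + 9/8
  leading term x_1x_2^2: subtract (x_2)·g_3 from -1/2x_1x_2^2 - 5x_1x_2 + 41/8x_1 - 2x_2^2 + 5/4x_2 + 9/8 → -19/4x_1x_2 + 41/8x_1 - 3/2x_2 + 9/8
  leading term x_1x_2: subtract (19/2)·g_3 from -19/4x_1x_2 + 41/8x_1 - 3/2x_2 + 9/8 → 15/2x_1 + 35/2x_2 - 25
  leading term x_1: no divisor's leading term divides it; move 15/2x_1 to the remainder.
  leading term x_2: no divisor's leading term divides it; move 35/2x_2 to the remainder.
  leading term 1: no divisor's leading term divides it; move -25 to the remainder.
  remainder 15/2x_1 + 35/2x_2 - 25 ≠ 0; add g_4 = 15/2x_1 + 35/2x_2 - 25 to the basis.

S(g_3,g_4): lcm = x_1x_2. S = 1/2x_1 - 7/3x_2^2 + 22/3x_2 - 11/2.
  leading term x_1: subtract (1/15)·g_4 from 1/2x_1 - 7/3x_2^2 + 22/3x_2 - 11/2 → -7/3x_2^2 + 37/6x_2 - 23/6
  leading term x_2^2: no divisor's leading term divides it; move -7/3x_2^2 to the remainder.
  leading term x_2: no divisor's leading term divides it; move 37/6x_2 to the remainder.
  leading term 1: no divisor's leading term divides it; move -23/6 to the remainder.
  remainder -7/3x_2^2 + 37/6x_2 - 23/6 ≠ 0; add g_5 = -7/3x_2^2 + 37/6x_2 - 23/6 to the basis.

The other S-polynomials (S(f_2,g_3), S(f_1,g_4), S(f_2,g_4), S(f_1,g_5), S(f_2,g_5), S(g_3,g_5), S(g_4,g_5)) all reduce to 0 modulo the current basis, so we have a Gröbner basis.
Inter-reduce: drop elements whose leading term is divisible by another's, tail-reduce, and make monic.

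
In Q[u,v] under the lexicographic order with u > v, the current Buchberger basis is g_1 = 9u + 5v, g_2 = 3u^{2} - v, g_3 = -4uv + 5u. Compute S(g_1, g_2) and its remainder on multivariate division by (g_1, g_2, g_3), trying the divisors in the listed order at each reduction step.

S(g_1, g_2) = \tfrac{5}{9}uv + \tfrac{1}{3}v; remainder on division = -\tfrac{25}{81}v^{2} + \tfrac{1}{3}v.

lcm(LM(g_1), LM(g_2)) = u^{2}.
S = (lcm/LT(g_1))·g_1 − (lcm/LT(g_2))·g_2 = \tfrac{5}{9}uv + \tfrac{1}{3}v.
Reduce S modulo (g_1, g_2, g_3) in that order:
  leading term uv: subtract (\tfrac{5}{81}v)·g_1 from \tfrac{5}{9}uv + \tfrac{1}{3}v → -\tfrac{25}{81}v^{2} + \tfrac{1}{3}v
  leading term v^{2}: no divisor's leading term divides it; move -\tfrac{25}{81}v^{2} to the remainder.
  leading term v: no divisor's leading term divides it; move \tfrac{1}{3}v to the remainder.
The remainder -\tfrac{25}{81}v^{2} + \tfrac{1}{3}v is nonzero, so it would be added as the next basis element.
This is the inner loop of Buchberger's algorithm — each nonzero remainder becomes a new basis element.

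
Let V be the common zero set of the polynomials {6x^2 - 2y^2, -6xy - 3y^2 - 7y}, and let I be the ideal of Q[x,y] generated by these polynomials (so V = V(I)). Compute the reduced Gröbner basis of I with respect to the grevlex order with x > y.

The reduced Gröbner basis is the canonical form of the ideal for this ordering.

f_1 = 6x^2 - 2y^2, LT = x^2.
f_2 = -6xy - 3y^2 - 7y, LT = xy.

S(f_1,f_2): lcm = x^2y. S = -1/2xy^2 - 1/3y^3 - 7/6xy.
  leading term xy^2: subtract (1/12y)·f_2 from -1/2xy^2 - 1/3y^3 - 7/6xy → -1/12y^3 - 7/6xy + 7/12y^2
  leading term y^3: no divisor's leading term divides it; move -1/12y^3 to the remainder.
  leading term xy: subtract (7/36)·f_2 from -7/6xy + 7/12y^2 → 7/6y^2 + 49/36y
  leading term y^2: no divisor's leading term divides it; move 7/6y^2 to the remainder.
  leading term y: no divisor's leading term divides it; move 49/36y to the remainder.
  remainder -1/12y^3 + 7/6y^2 + 49/36y ≠ 0; add g_3 = -1/12y^3 + 7/6y^2 + 49/36y to the basis.

The other S-polynomials (S(f_1,g_3), S(f_2,g_3)) all reduce to 0 modulo the current basis, so we have a Gröbner basis.

G = {y^3 - 14y^2 - 49/3y, x^2 - 1/3y^2, xy + 1/2y^2 + 7/6y}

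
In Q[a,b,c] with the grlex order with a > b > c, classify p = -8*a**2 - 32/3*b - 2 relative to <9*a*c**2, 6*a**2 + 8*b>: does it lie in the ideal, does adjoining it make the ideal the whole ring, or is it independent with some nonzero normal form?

Adjoining -8*a**2 - 32/3*b - 2 makes the ideal the whole ring: the system is inconsistent.

First compute the reduced Gröbner basis of I by Buchberger's algorithm.
f_1 = 9*a*c**2, LT = a*c**2.
f_2 = 6*a**2 + 8*b, LT = a**2.

S(f_1,f_2): lcm = a**2*c**2. S = -4/3*b*c**2.
  leading term b*c**2: no divisor's leading term divides it; move -4/3*b*c**2 to the remainder.
  remainder -4/3*b*c**2 ≠ 0; add h_3 = -4/3*b*c**2 to the basis.

The other S-polynomials (S(f_1,h_3), S(f_2,h_3)) all reduce to 0 modulo the current basis, so we have a Gröbner basis.
Inter-reduce: drop elements whose leading term is divisible by another's, tail-reduce, and make monic.
Reduced Gröbner basis: {a*c**2, b*c**2, a**2 + 4/3*b}.
Label its elements g_1 = a*c**2, g_2 = b*c**2, g_3 = a**2 + 4/3*b.

Reduce p = -8*a**2 - 32/3*b - 2 modulo G:
  leading term a**2: subtract (-8)·g_3 from -8*a**2 - 32/3*b - 2 → -2
  leading term 1: no divisor's leading term divides it; move -2 to the remainder.
  normal form = -2.
The normal form is nonzero, so p ∉ I. Since p minus its normal form lies in I, I + (p) = I + (r) where r = -2; decide whether this ideal is the whole ring.
Here r = -2 is a nonzero constant, hence a unit: 1 ∈ I + (p), the Gröbner basis of I + (p) is {1}, and the enlarged system has no common solution — adjoining p is inconsistent.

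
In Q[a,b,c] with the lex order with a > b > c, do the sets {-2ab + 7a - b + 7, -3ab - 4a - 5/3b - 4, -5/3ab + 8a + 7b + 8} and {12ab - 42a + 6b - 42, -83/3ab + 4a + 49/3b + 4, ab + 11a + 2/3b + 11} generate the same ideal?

Equality of ideals is decidable: compute both reduced Gröbner bases (unique for the ordering) and check whether they agree.
Buchberger on the first generating set:
f_1 = -2ab + 7a - b + 7, LT = ab.
f_2 = -3ab - 4a - 5/3b - 4, LT = ab.
f_3 = -5/3ab + 8a + 7b + 8, LT = ab.

S(f_1,f_2): lcm = ab. S = -29/6a - 1/18b - 29/6.
  reduce S modulo (f_1, f_2, f_3):
  remainder -29/6a - 1/18b - 29/6 ≠ 0; add g_4 = -29/6a - 1/18b - 29/6 to the basis.

S(f_1,f_3): lcm = ab. S = 13/10a + 47/10b + 13/10.
  reduce S modulo (f_1, f_2, f_3, g_4):
  remainder 2038/435b ≠ 0; add g_5 = 2038/435b to the basis.

The other S-polynomials (S(f_2,f_3), S(f_1,g_4), S(f_2,g_4), S(f_3,g_4), S(f_1,g_5), S(f_2,g_5), S(f_3,g_5), S(g_4,g_5)) all reduce to 0 modulo the current basis, so we have a Gröbner basis.
Inter-reduce: drop elements whose leading term is divisible by another's, tail-reduce, and make monic.
Reduced Gröbner basis: {a + 1, b}.

Buchberger on the second generating set:
h_1 = 12ab - 42a + 6b - 42, LT = ab.
h_2 = -83/3ab + 4a + 49/3b + 4, LT = ab.
h_3 = ab + 11a + 2/3b + 11, LT = ab.

S(h_1,h_2): lcm = ab. S = -557/166a + 181/166b - 557/166.
  reduce S modulo (h_1, h_2, h_3):
  remainder -557/166a + 181/166b - 557/166 ≠ 0; add k_4 = -557/166a + 181/166b - 557/166 to the basis.

S(h_1,h_3): lcm = ab. S = -29/2a - 1/6b - 29/2.
  reduce S modulo (h_1, h_2, h_3, k_4):
  remainder -8152/1671b ≠ 0; add k_5 = -8152/1671b to the basis.

The other S-polynomials (S(h_2,h_3), S(h_1,k_4), S(h_2,k_4), S(h_3,k_4), S(h_1,k_5), S(h_2,k_5), S(h_3,k_5), S(k_4,k_5)) all reduce to 0 modulo the current basis, so we have a Gröbner basis.
Inter-reduce: drop elements whose leading term is divisible by another's, tail-reduce, and make monic.
Reduced Gröbner basis: {a + 1, b}.

Same reduced basis, so the two generating sets span the same ideal.

Yes, the ideals are equal.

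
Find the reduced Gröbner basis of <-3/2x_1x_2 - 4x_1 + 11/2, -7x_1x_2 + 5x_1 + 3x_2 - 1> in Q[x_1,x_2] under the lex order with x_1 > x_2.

G = {x_1 + 9/71x_2 - 80/71, x_2^2 - 56/9x_2 + 47/9}

The reduced Gröbner basis is the canonical form of the ideal for this ordering.

f_1 = -3/2x_1x_2 - 4x_1 + 11/2, LT = x_1x_2.
f_2 = -7x_1x_2 + 5x_1 + 3x_2 - 1, LT = x_1x_2.

S(f_1,f_2): lcm = x_1x_2. S = 71/21x_1 + 3/7x_2 - 80/21.
  leading term x_1: no divisor's leading term divides it; move 71/21x_1 to the remainder.
  leading term x_2: no divisor's leading term divides it; move 3/7x_2 to the remainder.
  leading term 1: no divisor's leading term divides it; move -80/21 to the remainder.
  remainder 71/21x_1 + 3/7x_2 - 80/21 ≠ 0; add g_3 = 71/21x_1 + 3/7x_2 - 80/21 to the basis.

S(f_1,g_3): lcm = x_1x_2. S = 8/3x_1 - 9/71x_2^2 + 80/71x_2 - 11/3.
  leading term x_1: subtract (56/71)·g_3 from 8/3x_1 - 9/71x_2^2 + 80/71x_2 - 11/3 → -9/71x_2^2 + 56/71x_2 - 47/71
  leading term x_2^2: no divisor's leading term divides it; move -9/71x_2^2 to the remainder.
  leading term x_2: no divisor's leading term divides it; move 56/71x_2 to the remainder.
  leading term 1: no divisor's leading term divides it; move -47/71 to the remainder.
  remainder -9/71x_2^2 + 56/71x_2 - 47/71 ≠ 0; add g_4 = -9/71x_2^2 + 56/71x_2 - 47/71 to the basis.

The other S-polynomials (S(f_2,g_3), S(f_1,g_4), S(f_2,g_4), S(g_3,g_4)) all reduce to 0 modulo the current basis, so we have a Gröbner basis.
Inter-reduce: drop elements whose leading term is divisible by another's, tail-reduce, and make monic.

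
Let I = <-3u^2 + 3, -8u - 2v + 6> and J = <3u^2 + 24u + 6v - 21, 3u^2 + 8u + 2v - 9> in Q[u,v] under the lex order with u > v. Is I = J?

Yes, the ideals are equal.

Two ideals are equal iff their reduced Gröbner bases coincide (the reduced basis is unique for a fixed ordering).
Buchberger on the first generating set:
f_1 = -3u^2 + 3, LT = u^2.
f_2 = -8u - 2v + 6, LT = u.

S(f_1,f_2): lcm = u^2. S = -1/4uv + 3/4u - 1.
  leading term uv: subtract (1/32v)·f_2 from -1/4uv + 3/4u - 1 → 3/4u + 1/16v^2 - 3/16v - 1
  leading term u: subtract (-3/32)·f_2 from 3/4u + 1/16v^2 - 3/16v - 1 → 1/16v^2 - 3/8v - 7/16
  leading term v^2: no divisor's leading term divides it; move 1/16v^2 to the remainder.
  leading term v: no divisor's leading term divides it; move -3/8v to the remainder.
  leading term 1: no divisor's leading term divides it; move -7/16 to the remainder.
  remainder 1/16v^2 - 3/8v - 7/16 ≠ 0; add g_3 = 1/16v^2 - 3/8v - 7/16 to the basis.

The other S-polynomials (S(f_1,g_3), S(f_2,g_3)) all reduce to 0 modulo the current basis, so we have a Gröbner basis.
Inter-reduce: drop elements whose leading term is divisible by another's, tail-reduce, and make monic.
Reduced Gröbner basis: {u + 1/4v - 3/4, v^2 - 6v - 7}.

Buchberger on the second generating set:
h_1 = 3u^2 + 24u + 6v - 21, LT = u^2.
h_2 = 3u^2 + 8u + 2v - 9, LT = u^2.

S(h_1,h_2): lcm = u^2. S = 16/3u + 4/3v - 4.
  leading term u: no divisor's leading term divides it; move 16/3u to the remainder.
  leading term v: no divisor's leading term divides it; move 4/3v to the remainder.
  leading term 1: no divisor's leading term divides it; move -4 to the remainder.
  remainder 16/3u + 4/3v - 4 ≠ 0; add k_3 = 16/3u + 4/3v - 4 to the basis.

S(h_1,k_3): lcm = u^2. S = -1/4uv + 35/4u + 2v - 7.
  leading term uv: subtract (-3/64v)·k_3 from -1/4uv + 35/4u + 2v - 7 → 35/4u + 1/16v^2 + 29/16v - 7
  leading term u: subtract (105/64)·k_3 from 35/4u + 1/16v^2 + 29/16v - 7 → 1/16v^2 - 3/8v - 7/16
  leading term v^2: no divisor's leading term divides it; move 1/16v^2 to the remainder.
  leading term v: no divisor's leading term divides it; move -3/8v to the remainder.
  leading term 1: no divisor's leading term divides it; move -7/16 to the remainder.
  remainder 1/16v^2 - 3/8v - 7/16 ≠ 0; add k_4 = 1/16v^2 - 3/8v - 7/16 to the basis.

The other S-polynomials (S(h_2,k_3), S(h_1,k_4), S(h_2,k_4), S(k_3,k_4)) all reduce to 0 modulo the current basis, so we have a Gröbner basis.
Inter-reduce: drop elements whose leading term is divisible by another's, tail-reduce, and make monic.
Reduced Gröbner basis: {u + 1/4v - 3/4, v^2 - 6v - 7}.

These coincide, so the ideals are equal.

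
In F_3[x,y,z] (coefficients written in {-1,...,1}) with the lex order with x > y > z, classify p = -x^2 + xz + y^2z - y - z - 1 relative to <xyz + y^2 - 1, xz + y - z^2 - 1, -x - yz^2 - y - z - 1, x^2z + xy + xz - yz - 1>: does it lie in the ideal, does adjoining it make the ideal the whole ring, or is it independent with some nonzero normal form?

First compute the reduced Gröbner basis of I by Buchberger's algorithm.
f_1 = xyz + y^2 - 1, LT = xyz.
f_2 = xz + y - z^2 - 1, LT = xz.
f_3 = -x - yz^2 - y - z - 1, LT = x.
f_4 = x^2z + xy + xz - yz - 1, LT = x^2z.

S(f_1,f_2): lcm = xyz. S = yz^2 + y - 1.
  leading term yz^2: no divisor's leading term divides it; move yz^2 to the remainder.
  leading term y: no divisor's leading term divides it; move y to the remainder.
  leading term 1: no divisor's leading term divides it; move -1 to the remainder.
  remainder yz^2 + y - 1 ≠ 0; add h_5 = yz^2 + y - 1 to the basis.

S(f_1,f_3): lcm = xyz. S = -y^2z^3 - y^2z + y^2 - yz^2 - yz - 1.
  leading term y^2z^3: subtract (-yz)·h_5 from -y^2z^3 - y^2z + y^2 - yz^2 - yz - 1 → y^2 - yz^2 + yz - 1
  leading term y^2: no divisor's leading term divides it; move y^2 to the remainder.
  leading term yz^2: subtract (-1)·h_5 from -yz^2 + yz - 1 → yz + y + 1
  leading term yz: no divisor's leading term divides it; move yz to the remainder.
  leading term y: no divisor's leading term divides it; move y to the remainder.
  leading term 1: no divisor's leading term divides it; move 1 to the remainder.
  remainder y^2 + yz + y + 1 ≠ 0; add h_6 = y^2 + yz + y + 1 to the basis.

S(f_1,f_4): lcm = x^2yz. S = -xyz - x + y^2z + y.
  leading term xyz: subtract (-1)·f_1 from -xyz - x + y^2z + y → -x + y^2z + y^2 + y - 1
  leading term x: subtract (1)·f_3 from -x + y^2z + y^2 + y - 1 → y^2z + y^2 + yz^2 - y + z
  leading term y^2z: subtract (z)·h_6 from y^2z + y^2 + yz^2 - y + z → y^2 - yz - y
  leading term y^2: subtract (1)·h_6 from y^2 - yz - y → yz + y - 1
  leading term yz: no divisor's leading term divides it; move yz to the remainder.
  leading term y: no divisor's leading term divides it; move y to the remainder.
  leading term 1: no divisor's leading term divides it; move -1 to the remainder.
  remainder yz + y - 1 ≠ 0; add h_7 = yz + y - 1 to the basis.

S(f_2,f_3): lcm = xz. S = -yz^3 - yz + y + z^2 - z - 1.
  leading term yz^3: subtract (-z)·h_5 from -yz^3 - yz + y + z^2 - z - 1 → y + z^2 + z - 1
  leading term y: no divisor's leading term divides it; move y to the remainder.
  leading term z^2: no divisor's leading term divides it; move z^2 to the remainder.
  leading term z: no divisor's leading term divides it; move z to the remainder.
  leading term 1: no divisor's leading term divides it; move -1 to the remainder.
  remainder y + z^2 + z - 1 ≠ 0; add h_8 = y + z^2 + z - 1 to the basis.

S(f_2,f_4): lcm = x^2z. S = -xz^2 - xz - x + yz + 1.
  leading term xz^2: subtract (-z)·f_2 from -xz^2 - xz - x + yz + 1 → -xz - x - yz - z^3 - z + 1
  leading term xz: subtract (-1)·f_2 from -xz - x - yz - z^3 - z + 1 → -x - yz + y - z^3 - z^2 - z
  leading term x: subtract (1)·f_3 from -x - yz + y - z^3 - z^2 - z → yz^2 - yz - y - z^3 - z^2 + 1
  leading term yz^2: subtract (1)·h_5 from yz^2 - yz - y - z^3 - z^2 + 1 → -yz + y - z^3 - z^2 - 1
  leading term yz: subtract (-1)·h_7 from -yz + y - z^3 - z^2 - 1 → -y - z^3 - z^2 + 1
  leading term y: subtract (-1)·h_8 from -y - z^3 - z^2 + 1 → -z^3 + z
  leading term z^3: no divisor's leading term divides it; move -z^3 to the remainder.
  leading term z: no divisor's leading term divides it; move z to the remainder.
  remainder -z^3 + z ≠ 0; add h_9 = -z^3 + z to the basis.

S(f_3,f_4): lcm = x^2z. S = xyz^3 + xyz - xy + xz^2 + yz + 1.
  leading term xyz^3: subtract (z^2)·f_1 from xyz^3 + xyz - xy + xz^2 + yz + 1 → xyz - xy + xz^2 - y^2z^2 + yz + z^2 + 1
  leading term xyz: subtract (1)·f_1 from xyz - xy + xz^2 - y^2z^2 + yz + z^2 + 1 → -xy + xz^2 - y^2z^2 - y^2 + yz + z^2 - 1
  leading term xy: subtract (y)·f_3 from -xy + xz^2 - y^2z^2 - y^2 + yz + z^2 - 1 → xz^2 - yz + y + z^2 - 1
  leading term xz^2: subtract (z)·f_2 from xz^2 - yz + y + z^2 - 1 → yz + y + z^3 + z^2 + z - 1
  leading term yz: subtract (1)·h_7 from yz + y + z^3 + z^2 + z - 1 → z^3 + z^2 + z
  leading term z^3: subtract (-1)·h_9 from z^3 + z^2 + z → z^2 - z
  leading term z^2: no divisor's leading term divides it; move z^2 to the remainder.
  leading term z: no divisor's leading term divides it; move -z to the remainder.
  remainder z^2 - z ≠ 0; add h_10 = z^2 - z to the basis.

The other S-polynomials (S(f_1,h_5), S(f_2,h_5), S(f_3,h_5), S(f_4,h_5), S(f_1,h_6), S(f_2,h_6), S(f_3,h_6), S(f_4,h_6), S(h_5,h_6), S(f_1,h_7), S(f_2,h_7), S(f_3,h_7), S(f_4,h_7), S(h_5,h_7), S(h_6,h_7), S(f_1,h_8), S(f_2,h_8), S(f_3,h_8), S(f_4,h_8), S(h_5,h_8), S(h_6,h_8), S(h_7,h_8), S(f_1,h_9), S(f_2,h_9), S(f_3,h_9), S(f_4,h_9), S(h_5,h_9), S(h_6,h_9), S(h_7,h_9), S(h_8,h_9), S(f_1,h_10), S(f_2,h_10), S(f_3,h_10), S(f_4,h_10), S(h_5,h_10), S(h_6,h_10), S(h_7,h_10), S(h_8,h_10), S(h_9,h_10)) all reduce to 0 modulo the current basis, so we have a Gröbner basis.
Inter-reduce: drop elements whose leading term is divisible by another's, tail-reduce, and make monic.
Reduced Gröbner basis: {x + z - 1, y - z - 1, z^2 - z}.
Label its elements g_1 = x + z - 1, g_2 = y - z - 1, g_3 = z^2 - z.

Reduce p = -x^2 + xz + y^2z - y - z - 1 modulo G:
  leading term x^2: subtract (-x)·g_1 from -x^2 + xz + y^2z - y - z - 1 → -xz - x + y^2z - y - z - 1
  leading term xz: subtract (-z)·g_1 from -xz - x + y^2z - y - z - 1 → -x + y^2z - y + z^2 + z - 1
  leading term x: subtract (-1)·g_1 from -x + y^2z - y + z^2 + z - 1 → y^2z - y + z^2 - z + 1
  leading term y^2z: subtract (yz)·g_2 from y^2z - y + z^2 - z + 1 → yz^2 + yz - y + z^2 - z + 1
  leading term yz^2: subtract (z^2)·g_2 from yz^2 + yz - y + z^2 - z + 1 → yz - y + z^3 - z^2 - z + 1
  leading term yz: subtract (z)·g_2 from yz - y + z^3 - z^2 - z + 1 → -y + z^3 + 1
  leading term y: subtract (-1)·g_2 from -y + z^3 + 1 → z^3 - z
  leading term z^3: subtract (z)·g_3 from z^3 - z → z^2 - z
  leading term z^2: subtract (1)·g_3 from z^2 - z → 0
  normal form = 0.
Since the normal form is 0, p ∈ I.

-x^2 + xz + y^2z - y - z - 1 lies in I (it reduces to 0).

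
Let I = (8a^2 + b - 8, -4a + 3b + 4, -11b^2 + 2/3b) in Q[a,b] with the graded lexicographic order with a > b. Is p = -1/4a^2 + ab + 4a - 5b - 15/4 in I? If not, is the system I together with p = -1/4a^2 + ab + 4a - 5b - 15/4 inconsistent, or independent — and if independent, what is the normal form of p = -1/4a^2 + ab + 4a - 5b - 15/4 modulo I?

-1/4a^2 + ab + 4a - 5b - 15/4 lies in I (it reduces to 0).

First compute the reduced Gröbner basis of I by Buchberger's algorithm.
f_1 = 8a^2 + b - 8, LT = a^2.
f_2 = -4a + 3b + 4, LT = a.
f_3 = -11b^2 + 2/3b, LT = b^2.

S(f_1,f_2): lcm = a^2. S = 3/4ab + a + 1/8b - 1.
  reduce S modulo (f_1, f_2, f_3):
  remainder 73/44b ≠ 0; add h_4 = 73/44b to the basis.

The other S-polynomials (S(f_1,f_3), S(f_2,f_3), S(f_1,h_4), S(f_2,h_4), S(f_3,h_4)) all reduce to 0 modulo the current basis, so we have a Gröbner basis.
Inter-reduce: drop elements whose leading term is divisible by another's, tail-reduce, and make monic.
Reduced Gröbner basis: {a - 1, b}.
Label its elements g_1 = a - 1, g_2 = b.

Reduce p = -1/4a^2 + ab + 4a - 5b - 15/4 modulo G:
  leading term a^2: subtract (-1/4a)·g_1 from -1/4a^2 + ab + 4a - 5b - 15/4 → ab + 15/4a - 5b - 15/4
  leading term ab: subtract (b)·g_1 from ab + 15/4a - 5b - 15/4 → 15/4a - 4b - 15/4
  leading term a: subtract (15/4)·g_1 from 15/4a - 4b - 15/4 → -4b
  leading term b: subtract (-4)·g_2 from -4b → 0
  normal form = 0.
Since the normal form is 0, p ∈ I.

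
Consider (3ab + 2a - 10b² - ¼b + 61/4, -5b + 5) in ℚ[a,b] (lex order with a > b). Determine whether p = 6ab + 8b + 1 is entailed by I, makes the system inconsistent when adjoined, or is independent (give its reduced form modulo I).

Adjoining 6ab + 8b + 1 makes the ideal the whole ring: the system is inconsistent.

First compute the reduced Gröbner basis of I by Buchberger's algorithm.
f_1 = 3ab + 2a - 10b² - ¼b + 61/4, LT = ab.
f_2 = -5b + 5, LT = b.

S(f_1,f_2): lcm = ab. S = 5/3a - 10/3b² - 1/12b + 61/12.
  reduce S modulo (f_1, f_2):
  remainder 5/3a + 5/3 ≠ 0; add h_3 = 5/3a + 5/3 to the basis.

The other S-polynomials (S(f_1,h_3), S(f_2,h_3)) all reduce to 0 modulo the current basis, so we have a Gröbner basis.
Inter-reduce: drop elements whose leading term is divisible by another's, tail-reduce, and make monic.
Reduced Gröbner basis: {a + 1, b - 1}.
Label its elements g_1 = a + 1, g_2 = b - 1.

Reduce p = 6ab + 8b + 1 modulo G:
  leading term ab: subtract (6b)·g_1 from 6ab + 8b + 1 → 2b + 1
  leading term b: subtract (2)·g_2 from 2b + 1 → 3
  leading term 1: no divisor's leading term divides it; move 3 to the remainder.
  normal form = 3.
The normal form is nonzero, so p ∉ I. Since p minus its normal form lies in I, I + (p) = I + (r) where r = 3; decide whether this ideal is the whole ring.
Here r = 3 is a nonzero constant, hence a unit: 1 ∈ I + (p), the Gröbner basis of I + (p) is {1}, and the enlarged system has no common solution — adjoining p is inconsistent.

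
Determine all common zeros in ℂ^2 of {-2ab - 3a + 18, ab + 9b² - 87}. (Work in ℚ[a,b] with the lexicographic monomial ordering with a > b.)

{(2, 3), (-81/4 + 9*sqrt(33)/4, -9/4 - sqrt(33)/12), (-81/4 - 9*sqrt(33)/4, -9/4 + sqrt(33)/12)}

Compute a lex Gröbner basis by Buchberger's algorithm.
f_1 = -2ab - 3a + 18, LT = ab.
f_2 = ab + 9b² - 87, LT = ab.

S(f_1,f_2): lcm = ab. S = 3/2a - 9b² + 78.
  leading term a: no divisor's leading term divides it; move 3/2a to the remainder.
  leading term b²: no divisor's leading term divides it; move -9b² to the remainder.
  leading term 1: no divisor's leading term divides it; move 78 to the remainder.
  remainder 3/2a - 9b² + 78 ≠ 0; add h_3 = 3/2a - 9b² + 78 to the basis.

S(f_1,h_3): lcm = ab. S = 3/2a + 6b³ - 52b - 9.
  leading term a: subtract (1)·h_3 from 3/2a + 6b³ - 52b - 9 → 6b³ + 9b² - 52b - 87
  leading term b³: no divisor's leading term divides it; move 6b³ to the remainder.
  leading term b²: no divisor's leading term divides it; move 9b² to the remainder.
  leading term b: no divisor's leading term divides it; move -52b to the remainder.
  leading term 1: no divisor's leading term divides it; move -87 to the remainder.
  remainder 6b³ + 9b² - 52b - 87 ≠ 0; add h_4 = 6b³ + 9b² - 52b - 87 to the basis.

The other S-polynomials (S(f_2,h_3), S(f_1,h_4), S(f_2,h_4), S(h_3,h_4)) all reduce to 0 modulo the current basis, so we have a Gröbner basis.
Inter-reduce: drop elements whose leading term is divisible by another's, tail-reduce, and make monic.
Reduced Gröbner basis: {a - 6b² + 52, b³ + 3/2b² - 26/3b - 29/2}.

Since the basis is lex-ordered, b³ + 3/2b² - 26/3b - 29/2 is univariate in b. Its roots are {3, -9/4 - sqrt(33)/12, -9/4 + sqrt(33)/12}. Back-substituting each root into the other basis elements fixes the other coordinates.
  b = 3: the earlier basis element becomes a - 2 = 0, giving a = 2 — point (2, 3).
  b = -9/4 - sqrt(33)/12: the earlier basis element becomes a - 9*sqrt(33)/4 + 81/4 = 0, giving a = -81/4 + 9*sqrt(33)/4 — point (-81/4 + 9*sqrt(33)/4, -9/4 - sqrt(33)/12).
  b = -9/4 + sqrt(33)/12: the earlier basis element becomes a + 9*sqrt(33)/4 + 81/4 = 0, giving a = -81/4 - 9*sqrt(33)/4 — point (-81/4 - 9*sqrt(33)/4, -9/4 + sqrt(33)/12).
Substituting each solution back into the original system confirms all equations vanish.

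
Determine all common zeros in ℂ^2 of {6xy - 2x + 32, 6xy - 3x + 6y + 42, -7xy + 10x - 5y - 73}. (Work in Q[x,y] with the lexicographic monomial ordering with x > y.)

Compute a lex Gröbner basis by Buchberger's algorithm.
f_1 = 6xy - 2x + 32, LT = xy.
f_2 = 6xy - 3x + 6y + 42, LT = xy.
f_3 = -7xy + 10x - 5y - 73, LT = xy.

S(f_1,f_2): lcm = xy. S = 1/6x - y - 5/3.
  leading term x: no divisor's leading term divides it; move 1/6x to the remainder.
  leading term y: no divisor's leading term divides it; move -y to the remainder.
  leading term 1: no divisor's leading term divides it; move -5/3 to the remainder.
  remainder 1/6x - y - 5/3 ≠ 0; add h_4 = 1/6x - y - 5/3 to the basis.

S(f_1,f_3): lcm = xy. S = 23/21x - 5/7y - 107/21.
  leading term x: subtract (46/7)·h_4 from 23/21x - 5/7y - 107/21 → 41/7y + 41/7
  leading term y: no divisor's leading term divides it; move 41/7y to the remainder.
  leading term 1: no divisor's leading term divides it; move 41/7 to the remainder.
  remainder 41/7y + 41/7 ≠ 0; add h_5 = 41/7y + 41/7 to the basis.

S(f_2,f_3): lcm = xy. S = 13/14x + 2/7y - 24/7.
  leading term x: subtract (39/7)·h_4 from 13/14x + 2/7y - 24/7 → 41/7y + 41/7
  leading term y: subtract (1)·h_5 from 41/7y + 41/7 → 0
  remainder 0.

S(f_1,h_4): lcm = xy. S = -1/3x + 6y^2 + 10y + 16/3.
  leading term x: subtract (-2)·h_4 from -1/3x + 6y^2 + 10y + 16/3 → 6y^2 + 8y + 2
  leading term y^2: subtract (42/41y)·h_5 from 6y^2 + 8y + 2 → 2y + 2
  leading term y: subtract (14/41)·h_5 from 2y + 2 → 0
  remainder 0.

S(f_2,h_4): lcm = xy. S = -1/2x + 6y^2 + 11y + 7.
  leading term x: subtract (-3)·h_4 from -1/2x + 6y^2 + 11y + 7 → 6y^2 + 8y + 2
  leading term y^2: subtract (42/41y)·h_5 from 6y^2 + 8y + 2 → 2y + 2
  leading term y: subtract (14/41)·h_5 from 2y + 2 → 0
  remainder 0.

S(f_3,h_4): lcm = xy. S = -10/7x + 6y^2 + 75/7y + 73/7.
  leading term x: subtract (-60/7)·h_4 from -10/7x + 6y^2 + 75/7y + 73/7 → 6y^2 + 15/7y - 27/7
  leading term y^2: subtract (42/41y)·h_5 from 6y^2 + 15/7y - 27/7 → -27/7y - 27/7
  leading term y: subtract (-27/41)·h_5 from -27/7y - 27/7 → 0
  remainder 0.

S(f_1,h_5): lcm = xy. S = -4/3x + 16/3.
  leading term x: subtract (-8)·h_4 from -4/3x + 16/3 → -8y - 8
  leading term y: subtract (-56/41)·h_5 from -8y - 8 → 0
  remainder 0.

S(f_2,h_5): lcm = xy. S = -3/2x + y + 7.
  leading term x: subtract (-9)·h_4 from -3/2x + y + 7 → -8y - 8
  leading term y: subtract (-56/41)·h_5 from -8y - 8 → 0
  remainder 0.

S(f_3,h_5): lcm = xy. S = -17/7x + 5/7y + 73/7.
  leading term x: subtract (-102/7)·h_4 from -17/7x + 5/7y + 73/7 → -97/7y - 97/7
  leading term y: subtract (-97/41)·h_5 from -97/7y - 97/7 → 0
  remainder 0.

S(h_4,h_5): leading monomials are coprime, so the S-polynomial reduces to 0 (Buchberger's first criterion).
Every S-polynomial of the final basis reduces to 0, so we have a Gröbner basis.
Inter-reduce: drop elements whose leading term is divisible by another's, tail-reduce, and make monic.
Reduced Gröbner basis: {x - 4, y + 1}.

From the last basis element, y + 1 = 0, so y takes values in {-1}. Each choice, substituted upward through the basis, yields the corresponding point(s) of the solution set.
  y = -1: the earlier basis element becomes x - 4 = 0, giving x = 4 — point (4, -1).
Each listed point satisfies every original equation (direct substitution).

{(4, -1)}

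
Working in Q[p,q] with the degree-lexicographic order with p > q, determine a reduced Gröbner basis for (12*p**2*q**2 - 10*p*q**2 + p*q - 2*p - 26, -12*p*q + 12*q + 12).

G = {p**2 + 11/2*p - q - 14, p*q - q - 1, q**2 - p + 15/2*q - 13/2}

f_1 = 12*p**2*q**2 - 10*p*q**2 + p*q - 2*p - 26, LT = p**2*q**2.
f_2 = -12*p*q + 12*q + 12, LT = p*q.

S(f_1,f_2): lcm = p**2*q**2. S = 1/6*p*q**2 + 13/12*p*q - 1/6*p - 13/6.
  leading term p*q**2: subtract (-1/72*q)·f_2 from 1/6*p*q**2 + 13/12*p*q - 1/6*p - 13/6 → 13/12*p*q + 1/6*q**2 - 1/6*p + 1/6*q - 13/6
  leading term p*q: subtract (-13/144)·f_2 from 13/12*p*q + 1/6*q**2 - 1/6*p + 1/6*q - 13/6 → 1/6*q**2 - 1/6*p + 5/4*q - 13/12
  leading term q**2: no divisor's leading term divides it; move 1/6*q**2 to the remainder.
  leading term p: no divisor's leading term divides it; move -1/6*p to the remainder.
  leading term q: no divisor's leading term divides it; move 5/4*q to the remainder.
  leading term 1: no divisor's leading term divides it; move -13/12 to the remainder.
  remainder 1/6*q**2 - 1/6*p + 5/4*q - 13/12 ≠ 0; add g_3 = 1/6*q**2 - 1/6*p + 5/4*q - 13/12 to the basis.

S(f_1,g_3): lcm = p**2*q**2. S = p**3 - 15/2*p**2*q - 5/6*p*q**2 + 13/2*p**2 + 1/12*p*q - 1/6*p - 13/6.
  leading term p**3: no divisor's leading term divides it; move p**3 to the remainder.
  leading term p**2*q: subtract (5/8*p)·f_2 from -15/2*p**2*q - 5/6*p*q**2 + 13/2*p**2 + 1/12*p*q - 1/6*p - 13/6 → -5/6*p*q**2 + 13/2*p**2 - 89/12*p*q - 23/3*p - 13/6
  leading term p*q**2: subtract (5/72*q)·f_2 from -5/6*p*q**2 + 13/2*p**2 - 89/12*p*q - 23/3*p - 13/6 → 13/2*p**2 - 89/12*p*q - 5/6*q**2 - 23/3*p - 5/6*q - 13/6
  leading term p**2: no divisor's leading term divides it; move 13/2*p**2 to the remainder.
  leading term p*q: subtract (89/144)·f_2 from -89/12*p*q - 5/6*q**2 - 23/3*p - 5/6*q - 13/6 → -5/6*q**2 - 23/3*p - 33/4*q - 115/12
  leading term q**2: subtract (-5)·g_3 from -5/6*q**2 - 23/3*p - 33/4*q - 115/12 → -17/2*p - 2*q - 15
  leading term p: no divisor's leading term divides it; move -17/2*p to the remainder.
  leading term q: no divisor's leading term divides it; move -2*q to the remainder.
  leading term 1: no divisor's leading term divides it; move -15 to the remainder.
  remainder p**3 + 13/2*p**2 - 17/2*p - 2*q - 15 ≠ 0; add g_4 = p**3 + 13/2*p**2 - 17/2*p - 2*q - 15 to the basis.

S(f_2,g_3): lcm = p*q**2. S = p**2 - 15/2*p*q - q**2 + 13/2*p - q.
  leading term p**2: no divisor's leading term divides it; move p**2 to the remainder.
  leading term p*q: subtract (5/8)·f_2 from -15/2*p*q - q**2 + 13/2*p - q → -q**2 + 13/2*p - 17/2*q - 15/2
  leading term q**2: subtract (-6)·g_3 from -q**2 + 13/2*p - 17/2*q - 15/2 → 11/2*p - q - 14
  leading term p: no divisor's leading term divides it; move 11/2*p to the remainder.
  leading term q: no divisor's leading term divides it; move -q to the remainder.
  leading term 1: no divisor's leading term divides it; move -14 to the remainder.
  remainder p**2 + 11/2*p - q - 14 ≠ 0; add g_5 = p**2 + 11/2*p - q - 14 to the basis.

The other S-polynomials (S(f_1,g_4), S(f_2,g_4), S(g_3,g_4), S(f_1,g_5), S(f_2,g_5), S(g_3,g_5), S(g_4,g_5)) all reduce to 0 modulo the current basis, so we have a Gröbner basis.
Inter-reduce: drop elements whose leading term is divisible by another's, tail-reduce, and make monic.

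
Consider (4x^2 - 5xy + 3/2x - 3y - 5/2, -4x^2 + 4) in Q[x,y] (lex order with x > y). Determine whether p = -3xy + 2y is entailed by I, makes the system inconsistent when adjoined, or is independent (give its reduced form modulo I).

-3xy + 2y is independent of I; its normal form modulo I is -y.

First compute the reduced Gröbner basis of I by Buchberger's algorithm.
f_1 = 4x^2 - 5xy + 3/2x - 3y - 5/2, LT = x^2.
f_2 = -4x^2 + 4, LT = x^2.

S(f_1,f_2): lcm = x^2. S = -5/4xy + 3/8x - 3/4y + 3/8.
  leading term xy: no divisor's leading term divides it; move -5/4xy to the remainder.
  leading term x: no divisor's leading term divides it; move 3/8x to the remainder.
  leading term y: no divisor's leading term divides it; move -3/4y to the remainder.
  leading term 1: no divisor's leading term divides it; move 3/8 to the remainder.
  remainder -5/4xy + 3/8x - 3/4y + 3/8 ≠ 0; add h_3 = -5/4xy + 3/8x - 3/4y + 3/8 to the basis.

S(f_1,h_3): lcm = x^2y. S = 3/10x^2 - 5/4xy^2 - 9/40xy + 3/10x - 3/4y^2 - 5/8y.
  leading term x^2: subtract (3/40)·f_1 from 3/10x^2 - 5/4xy^2 - 9/40xy + 3/10x - 3/4y^2 - 5/8y → -5/4xy^2 + 3/20xy + 3/16x - 3/4y^2 - 2/5y + 3/16
  leading term xy^2: subtract (y)·h_3 from -5/4xy^2 + 3/20xy + 3/16x - 3/4y^2 - 2/5y + 3/16 → -9/40xy + 3/16x - 31/40y + 3/16
  leading term xy: subtract (9/50)·h_3 from -9/40xy + 3/16x - 31/40y + 3/16 → 3/25x - 16/25y + 3/25
  leading term x: no divisor's leading term divides it; move 3/25x to the remainder.
  leading term y: no divisor's leading term divides it; move -16/25y to the remainder.
  leading term 1: no divisor's leading term divides it; move 3/25 to the remainder.
  remainder 3/25x - 16/25y + 3/25 ≠ 0; add h_4 = 3/25x - 16/25y + 3/25 to the basis.

S(h_3,h_4): lcm = xy. S = -3/10x + 16/3y^2 - 2/5y - 3/10.
  leading term x: subtract (-5/2)·h_4 from -3/10x + 16/3y^2 - 2/5y - 3/10 → 16/3y^2 - 2y
  leading term y^2: no divisor's leading term divides it; move 16/3y^2 to the remainder.
  leading term y: no divisor's leading term divides it; move -2y to the remainder.
  remainder 16/3y^2 - 2y ≠ 0; add h_5 = 16/3y^2 - 2y to the basis.

The other S-polynomials (S(f_2,h_3), S(f_1,h_4), S(f_2,h_4), S(f_1,h_5), S(f_2,h_5), S(h_3,h_5), S(h_4,h_5)) all reduce to 0 modulo the current basis, so we have a Gröbner basis.
Inter-reduce: drop elements whose leading term is divisible by another's, tail-reduce, and make monic.
Reduced Gröbner basis: {x - 16/3y + 1, y^2 - 3/8y}.
Label its elements g_1 = x - 16/3y + 1, g_2 = y^2 - 3/8y.

Reduce p = -3xy + 2y modulo G:
  leading term xy: subtract (-3y)·g_1 from -3xy + 2y → -16y^2 + 5y
  leading term y^2: subtract (-16)·g_2 from -16y^2 + 5y → -y
  leading term y: no divisor's leading term divides it; move -y to the remainder.
  normal form = -y.
The normal form is nonzero, so p ∉ I. Since p minus its normal form lies in I, I + (p) = I + (r) where r = -y; decide whether this ideal is the whole ring.
Run Buchberger on G together with r (pairs among the g_i already reduce to 0 since G is a Gröbner basis):
g_1 = x - 16/3y + 1, LT = x.
g_2 = y^2 - 3/8y, LT = y^2.
r = -y, LT = y.

The S-polynomials (S(g_1,g_2), S(g_1,r), S(g_2,r)) all reduce to 0 modulo the current basis, so we have a Gröbner basis.
Inter-reduce: drop elements whose leading term is divisible by another's, tail-reduce, and make monic.
Reduced Gröbner basis: {x + 1, y}.
The reduced Gröbner basis of I + (p) is {x + 1, y} ≠ {1}, a proper ideal, so the enlarged system stays consistent: p is independent of I, with normal form -y.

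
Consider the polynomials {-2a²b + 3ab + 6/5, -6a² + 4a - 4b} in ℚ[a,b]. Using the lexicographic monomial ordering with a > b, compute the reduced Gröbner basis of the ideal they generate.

G = {a - 8/9b³ - 5/3b² - ⅘b - ⅔, b⁴ + 15/8b³ + 9/5b² + ¾b + 81/100}

f_1 = -2a²b + 3ab + 6/5, LT = a²b.
f_2 = -6a² + 4a - 4b, LT = a².

S(f_1,f_2): lcm = a²b. S = -⅚ab - ⅔b² - ⅗.
  leading term ab: no divisor's leading term divides it; move -⅚ab to the remainder.
  leading term b²: no divisor's leading term divides it; move -⅔b² to the remainder.
  leading term 1: no divisor's leading term divides it; move -⅗ to the remainder.
  remainder -⅚ab - ⅔b² - ⅗ ≠ 0; add g_3 = -⅚ab - ⅔b² - ⅗ to the basis.

S(f_1,g_3): lcm = a²b. S = -⅘ab² - 3/2ab - 18/25a - ⅗.
  leading term ab²: subtract (24/25b)·g_3 from -⅘ab² - 3/2ab - 18/25a - ⅗ → -3/2ab - 18/25a + 16/25b³ + 72/125b - ⅗
  leading term ab: subtract (9/5)·g_3 from -3/2ab - 18/25a + 16/25b³ + 72/125b - ⅗ → -18/25a + 16/25b³ + 6/5b² + 72/125b + 12/25
  leading term a: no divisor's leading term divides it; move -18/25a to the remainder.
  leading term b³: no divisor's leading term divides it; move 16/25b³ to the remainder.
  leading term b²: no divisor's leading term divides it; move 6/5b² to the remainder.
  leading term b: no divisor's leading term divides it; move 72/125b to the remainder.
  leading term 1: no divisor's leading term divides it; move 12/25 to the remainder.
  remainder -18/25a + 16/25b³ + 6/5b² + 72/125b + 12/25 ≠ 0; add g_4 = -18/25a + 16/25b³ + 6/5b² + 72/125b + 12/25 to the basis.

S(f_1,g_4): lcm = a²b. S = 8/9ab⁴ + 5/3ab³ + ⅘ab² - ⅚ab - ⅗.
  leading term ab⁴: subtract (-16/15b³)·g_3 from 8/9ab⁴ + 5/3ab³ + ⅘ab² - ⅚ab - ⅗ → 5/3ab³ + ⅘ab² - ⅚ab - 32/45b⁵ - 16/25b³ - ⅗
  leading term ab³: subtract (-2b²)·g_3 from 5/3ab³ + ⅘ab² - ⅚ab - 32/45b⁵ - 16/25b³ - ⅗ → ⅘ab² - ⅚ab - 32/45b⁵ - 4/3b⁴ - 16/25b³ - 6/5b² - ⅗
  leading term ab²: subtract (-24/25b)·g_3 from ⅘ab² - ⅚ab - 32/45b⁵ - 4/3b⁴ - 16/25b³ - 6/5b² - ⅗ → -⅚ab - 32/45b⁵ - 4/3b⁴ - 32/25b³ - 6/5b² - 72/125b - ⅗
  leading term ab: subtract (1)·g_3 from -⅚ab - 32/45b⁵ - 4/3b⁴ - 32/25b³ - 6/5b² - 72/125b - ⅗ → -32/45b⁵ - 4/3b⁴ - 32/25b³ - 8/15b² - 72/125b
  leading term b⁵: no divisor's leading term divides it; move -32/45b⁵ to the remainder.
  leading term b⁴: no divisor's leading term divides it; move -4/3b⁴ to the remainder.
  leading term b³: no divisor's leading term divides it; move -32/25b³ to the remainder.
  leading term b²: no divisor's leading term divides it; move -8/15b² to the remainder.
  leading term b: no divisor's leading term divides it; move -72/125b to the remainder.
  remainder -32/45b⁵ - 4/3b⁴ - 32/25b³ - 8/15b² - 72/125b ≠ 0; add g_5 = -32/45b⁵ - 4/3b⁴ - 32/25b³ - 8/15b² - 72/125b to the basis.

S(f_2,g_4): lcm = a². S = 8/9ab³ + 5/3ab² + ⅘ab + ⅔b.
  leading term ab³: subtract (-16/15b²)·g_3 from 8/9ab³ + 5/3ab² + ⅘ab + ⅔b → 5/3ab² + ⅘ab - 32/45b⁴ - 16/25b² + ⅔b
  leading term ab²: subtract (-2b)·g_3 from 5/3ab² + ⅘ab - 32/45b⁴ - 16/25b² + ⅔b → ⅘ab - 32/45b⁴ - 4/3b³ - 16/25b² - 8/15b
  leading term ab: subtract (-24/25)·g_3 from ⅘ab - 32/45b⁴ - 4/3b³ - 16/25b² - 8/15b → -32/45b⁴ - 4/3b³ - 32/25b² - 8/15b - 72/125
  leading term b⁴: no divisor's leading term divides it; move -32/45b⁴ to the remainder.
  leading term b³: no divisor's leading term divides it; move -4/3b³ to the remainder.
  leading term b²: no divisor's leading term divides it; move -32/25b² to the remainder.
  leading term b: no divisor's leading term divides it; move -8/15b to the remainder.
  leading term 1: no divisor's leading term divides it; move -72/125 to the remainder.
  remainder -32/45b⁴ - 4/3b³ - 32/25b² - 8/15b - 72/125 ≠ 0; add g_6 = -32/45b⁴ - 4/3b³ - 32/25b² - 8/15b - 72/125 to the basis.

The other S-polynomials (S(f_2,g_3), S(g_3,g_4), S(f_1,g_5), S(f_2,g_5), S(g_3,g_5), S(g_4,g_5), S(f_1,g_6), S(f_2,g_6), S(g_3,g_6), S(g_4,g_6), S(g_5,g_6)) all reduce to 0 modulo the current basis, so we have a Gröbner basis.
Inter-reduce: drop elements whose leading term is divisible by another's, tail-reduce, and make monic.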